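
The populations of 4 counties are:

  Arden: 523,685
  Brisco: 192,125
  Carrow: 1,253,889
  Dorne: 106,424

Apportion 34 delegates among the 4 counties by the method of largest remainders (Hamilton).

Arden: 9; Brisco: 3; Carrow: 20; Dorne: 2

Total 2076123; standard divisor 2076123/34 ≈ 61062.441.
Standard quotas: Arden 8.5762, Brisco 3.1464, Carrow 20.5345, Dorne 1.7429.
Lower quotas: Arden 8, Brisco 3, Carrow 20, Dorne 1 (sum 32, leaving 2 seats).
Remainders in descending order: Dorne 0.7429, Arden 0.5762, Carrow 0.5345, Brisco 0.1464.
The surplus seats go to Dorne, Arden.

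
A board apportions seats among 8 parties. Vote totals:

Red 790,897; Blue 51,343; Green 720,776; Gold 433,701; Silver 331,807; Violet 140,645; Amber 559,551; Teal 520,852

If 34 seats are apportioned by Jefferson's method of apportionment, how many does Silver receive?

Standard divisor 3549572/34 ≈ 104399.176; standard quotas: Red 7.576, Blue 0.492, Green 6.904, Gold 4.154, Silver 3.178, Violet 1.347, Amber 5.360, Teal 4.989.
Rounding down gives 7, 0, 6, 4, 3, 1, 5, 4 = 30 seats, so the divisor must be adjusted.
With modified divisor 91700: modified quotas Red 8.625, Blue 0.560, Green 7.860, Gold 4.730, Silver 3.618, Violet 1.534, Amber 6.102, Teal 5.680.
Rounding down: Red 8, Blue 0, Green 7, Gold 4, Silver 3, Violet 1, Amber 6, Teal 5 (total 34).
Silver receives 3.

3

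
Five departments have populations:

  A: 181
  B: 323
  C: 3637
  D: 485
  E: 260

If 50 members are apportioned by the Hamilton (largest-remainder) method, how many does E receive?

3

Total 4886; standard divisor 4886/50 ≈ 97.72.
Standard quotas: A 1.852, B 3.305, C 37.219, D 4.963, E 2.661.
Lower quotas: A 1, B 3, C 37, D 4, E 2 (sum 47, leaving 3 seats).
Remainders in descending order: D 0.963, A 0.852, E 0.661, B 0.305, C 0.219.
Largest remainders: D, A, E receive the extra seats.
E receives 3.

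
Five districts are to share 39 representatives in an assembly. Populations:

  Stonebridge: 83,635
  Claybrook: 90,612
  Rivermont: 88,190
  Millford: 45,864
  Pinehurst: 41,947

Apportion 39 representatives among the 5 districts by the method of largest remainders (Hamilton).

The standard divisor is 350248/39 ≈ 8980.718.
Standard quotas: Stonebridge 9.3127, Claybrook 10.0896, Rivermont 9.8199, Millford 5.1069, Pinehurst 4.6708.
Lower quotas: Stonebridge 9, Claybrook 10, Rivermont 9, Millford 5, Pinehurst 4 (sum 37, leaving 2 seats).
Remainders in descending order: Rivermont 0.8199, Pinehurst 0.6708, Stonebridge 0.3127, Millford 0.1069, Claybrook 0.0896.
Largest remainders: Rivermont, Pinehurst receive the extra seats.

Stonebridge: 9; Claybrook: 10; Rivermont: 10; Millford: 5; Pinehurst: 5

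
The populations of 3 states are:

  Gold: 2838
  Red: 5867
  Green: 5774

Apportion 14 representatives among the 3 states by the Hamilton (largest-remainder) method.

Gold: 3, Red: 6, Green: 5

The standard divisor is 14479/14 ≈ 1034.214.
Standard quotas: Gold 2.7441, Red 5.6729, Green 5.5830.
Lower quotas: Gold 2, Red 5, Green 5 (sum 12, leaving 2 seats).
Remainders in descending order: Gold 0.7441, Red 0.6729, Green 0.5830.
Largest remainders: Gold, Red receive the extra seats.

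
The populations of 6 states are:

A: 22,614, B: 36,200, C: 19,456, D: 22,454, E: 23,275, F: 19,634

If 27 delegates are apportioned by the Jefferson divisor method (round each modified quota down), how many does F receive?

Standard divisor 143633/27 ≈ 5319.741; standard quotas: A 4.251, B 6.805, C 3.657, D 4.221, E 4.375, F 3.691.
Rounding down gives 4, 6, 3, 4, 4, 3 = 24 seats, so the divisor must be adjusted.
With modified divisor 4800: modified quotas A 4.711, B 7.542, C 4.053, D 4.678, E 4.849, F 4.090.
Rounding down: A 4, B 7, C 4, D 4, E 4, F 4 (total 27).
F receives 4.

4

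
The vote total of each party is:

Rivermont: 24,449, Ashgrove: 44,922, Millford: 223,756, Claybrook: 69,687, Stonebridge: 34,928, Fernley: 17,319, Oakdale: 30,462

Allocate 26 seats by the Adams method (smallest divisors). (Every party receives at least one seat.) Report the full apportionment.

Standard divisor 445523/26 ≈ 17135.5; standard quotas: Rivermont 1.427, Ashgrove 2.622, Millford 13.058, Claybrook 4.067, Stonebridge 2.038, Fernley 1.011, Oakdale 1.778.
Rounding up gives 2, 3, 14, 5, 3, 2, 2 = 31 seats, so the divisor must be adjusted.
With modified divisor 19500: modified quotas Rivermont 1.254, Ashgrove 2.304, Millford 11.475, Claybrook 3.574, Stonebridge 1.791, Fernley 0.888, Oakdale 1.562.
Rounding up: Rivermont 2, Ashgrove 3, Millford 12, Claybrook 4, Stonebridge 2, Fernley 1, Oakdale 2 (total 26).

Rivermont=2, Ashgrove=3, Millford=12, Claybrook=4, Stonebridge=2, Fernley=1, Oakdale=2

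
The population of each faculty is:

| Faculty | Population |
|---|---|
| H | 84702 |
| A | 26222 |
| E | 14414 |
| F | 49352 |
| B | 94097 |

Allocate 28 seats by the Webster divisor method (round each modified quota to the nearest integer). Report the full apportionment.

Standard divisor 268787/28 ≈ 9599.536; standard quotas: H 8.824, A 2.732, E 1.502, F 5.141, B 9.802.
Rounding to the nearest integer gives 9, 3, 2, 5, 10 = 29 seats, so the divisor must be adjusted.
With modified divisor 9800: modified quotas H 8.643, A 2.676, E 1.471, F 5.036, B 9.602.
Rounding to the nearest integer: H 9, A 3, E 1, F 5, B 10 (total 28).

H: 9; A: 3; E: 1; F: 5; B: 10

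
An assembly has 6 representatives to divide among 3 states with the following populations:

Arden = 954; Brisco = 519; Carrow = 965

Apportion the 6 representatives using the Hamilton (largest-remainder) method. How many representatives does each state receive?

Arden 2, Brisco 1, Carrow 3

Total 2438; standard divisor 2438/6 ≈ 406.333.
Standard quotas: Arden 2.348, Brisco 1.277, Carrow 2.375.
Lower quotas: Arden 2, Brisco 1, Carrow 2 (sum 5, leaving 1 seat).
Remainders in descending order: Carrow 0.375, Arden 0.348, Brisco 0.277.
Largest remainder: Carrow receives the extra seat.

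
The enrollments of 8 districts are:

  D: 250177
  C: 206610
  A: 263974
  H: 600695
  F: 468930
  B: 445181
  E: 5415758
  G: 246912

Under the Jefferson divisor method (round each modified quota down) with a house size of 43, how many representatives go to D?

1

Standard divisor 7898237/43 ≈ 183679.93; standard quotas: D 1.362, C 1.125, A 1.437, H 3.270, F 2.553, B 2.424, E 29.485, G 1.344.
Rounding down gives 1, 1, 1, 3, 2, 2, 29, 1 = 40 seats, so the divisor must be adjusted.
With modified divisor 166700: modified quotas D 1.501, C 1.239, A 1.584, H 3.603, F 2.813, B 2.671, E 32.488, G 1.481.
Rounding down: D 1, C 1, A 1, H 3, F 2, B 2, E 32, G 1 (total 43).
D receives 1.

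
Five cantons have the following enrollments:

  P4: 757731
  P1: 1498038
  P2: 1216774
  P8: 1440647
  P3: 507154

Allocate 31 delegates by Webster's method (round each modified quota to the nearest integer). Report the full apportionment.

P4=4, P1=9, P2=7, P8=8, P3=3

Standard divisor 5420344/31 ≈ 174849.806; standard quotas: P4 4.334, P1 8.568, P2 6.959, P8 8.239, P3 2.901.
Rounding to the nearest integer gives P4 4, P1 9, P2 7, P8 8, P3 3 — total 31, matching the house size, so no adjustment is needed.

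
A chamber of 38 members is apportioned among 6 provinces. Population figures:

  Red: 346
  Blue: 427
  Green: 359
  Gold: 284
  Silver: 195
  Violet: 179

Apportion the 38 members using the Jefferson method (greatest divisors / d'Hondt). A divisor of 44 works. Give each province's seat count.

Red=7, Blue=9, Green=8, Gold=6, Silver=4, Violet=4

With modified divisor 44: modified quotas Red 7.864, Blue 9.705, Green 8.159, Gold 6.455, Silver 4.432, Violet 4.068.
Rounding down: Red 7, Blue 9, Green 8, Gold 6, Silver 4, Violet 4 (total 38).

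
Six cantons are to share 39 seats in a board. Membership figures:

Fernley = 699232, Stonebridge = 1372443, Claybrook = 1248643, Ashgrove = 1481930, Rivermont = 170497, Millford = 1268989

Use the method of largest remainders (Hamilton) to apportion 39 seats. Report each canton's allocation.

Fernley 4, Stonebridge 9, Claybrook 8, Ashgrove 9, Rivermont 1, Millford 8

Total 6241734; standard divisor 6241734/39 ≈ 160044.462.
Standard quotas: Fernley 4.3690, Stonebridge 8.5754, Claybrook 7.8019, Ashgrove 9.2595, Rivermont 1.0653, Millford 7.9290.
Lower quotas: Fernley 4, Stonebridge 8, Claybrook 7, Ashgrove 9, Rivermont 1, Millford 7 (sum 36, leaving 3 seats).
Remainders in descending order: Millford 0.9290, Claybrook 0.8019, Stonebridge 0.5754, Fernley 0.3690, Ashgrove 0.2595, Rivermont 0.0653.
Largest remainders: Millford, Claybrook, Stonebridge receive the extra seats.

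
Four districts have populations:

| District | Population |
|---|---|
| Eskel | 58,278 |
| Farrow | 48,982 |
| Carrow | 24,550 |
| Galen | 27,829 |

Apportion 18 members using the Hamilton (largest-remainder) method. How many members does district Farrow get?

The standard divisor is 159639/18 ≈ 8868.833.
Standard quotas: Eskel 6.5711, Farrow 5.5229, Carrow 2.7681, Galen 3.1378.
Lower quotas: Eskel 6, Farrow 5, Carrow 2, Galen 3 (sum 16, leaving 2 seats).
Remainders in descending order: Carrow 0.7681, Eskel 0.5711, Farrow 0.5229, Galen 0.1378.
Largest remainders: Carrow, Eskel receive the extra seats.
Farrow receives 5.

5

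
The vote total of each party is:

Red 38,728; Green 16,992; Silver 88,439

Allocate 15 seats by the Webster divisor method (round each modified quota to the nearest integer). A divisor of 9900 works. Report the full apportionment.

Red=4, Green=2, Silver=9

With modified divisor 9900: modified quotas Red 3.912, Green 1.716, Silver 8.933.
Rounding to the nearest integer: Red 4, Green 2, Silver 9 (total 15).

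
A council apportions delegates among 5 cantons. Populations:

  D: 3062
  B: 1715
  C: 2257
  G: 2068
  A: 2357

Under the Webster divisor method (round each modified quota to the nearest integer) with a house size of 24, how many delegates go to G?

4

Standard divisor 11459/24 ≈ 477.458; standard quotas: D 6.413, B 3.592, C 4.727, G 4.331, A 4.937.
Rounding to the nearest integer gives D 6, B 4, C 5, G 4, A 5 — total 24, matching the house size, so no adjustment is needed.
G receives 4.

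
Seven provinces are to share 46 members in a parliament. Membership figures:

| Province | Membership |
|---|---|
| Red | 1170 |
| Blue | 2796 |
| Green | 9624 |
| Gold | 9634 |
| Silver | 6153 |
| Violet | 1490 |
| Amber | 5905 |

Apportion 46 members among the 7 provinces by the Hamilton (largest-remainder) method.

Red 1, Blue 4, Green 12, Gold 12, Silver 8, Violet 2, Amber 7

The standard divisor is 36772/46 ≈ 799.391.
Standard quotas: Red 1.4636, Blue 3.4977, Green 12.0392, Gold 12.0517, Silver 7.6971, Violet 1.8639, Amber 7.3869.
Lower quotas: Red 1, Blue 3, Green 12, Gold 12, Silver 7, Violet 1, Amber 7 (sum 43, leaving 3 seats).
Remainders in descending order: Violet 0.8639, Silver 0.6971, Blue 0.4977, Red 0.4636, Amber 0.3869, Gold 0.0517, Green 0.0392.
The surplus seats go to Violet, Silver, Blue.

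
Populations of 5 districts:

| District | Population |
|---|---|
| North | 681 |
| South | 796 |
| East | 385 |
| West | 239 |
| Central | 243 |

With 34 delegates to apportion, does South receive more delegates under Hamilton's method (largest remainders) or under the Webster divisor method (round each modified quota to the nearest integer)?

Hamilton: North 10, South 12, East 6, West 3, Central 3.
Webster: North 10, South 11, East 6, West 3, Central 4.
South gets 12 under Hamilton and 11 under Webster.

Hamilton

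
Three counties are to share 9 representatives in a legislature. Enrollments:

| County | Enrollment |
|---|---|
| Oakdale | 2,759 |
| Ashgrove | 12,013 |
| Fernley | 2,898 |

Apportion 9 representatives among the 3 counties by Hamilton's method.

Total 17670; standard divisor 17670/9 ≈ 1963.333.
Standard quotas: Oakdale 1.4053, Ashgrove 6.1187, Fernley 1.4761.
Lower quotas: Oakdale 1, Ashgrove 6, Fernley 1 (sum 8, leaving 1 seat).
Remainders in descending order: Fernley 0.4761, Oakdale 0.4053, Ashgrove 0.1187.
The surplus seat goes to Fernley.

Oakdale 1; Ashgrove 6; Fernley 2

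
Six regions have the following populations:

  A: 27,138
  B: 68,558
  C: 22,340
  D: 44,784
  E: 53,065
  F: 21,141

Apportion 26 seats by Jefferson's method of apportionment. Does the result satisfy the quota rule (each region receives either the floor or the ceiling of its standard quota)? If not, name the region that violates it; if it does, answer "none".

Standard quotas: A 2.977, B 7.520, C 2.451, D 4.912, E 5.821, F 2.319.
Jefferson allocation: A 3, B 8, C 2, D 5, E 6, F 2.
Every allocation lies between the lower and upper quota.

none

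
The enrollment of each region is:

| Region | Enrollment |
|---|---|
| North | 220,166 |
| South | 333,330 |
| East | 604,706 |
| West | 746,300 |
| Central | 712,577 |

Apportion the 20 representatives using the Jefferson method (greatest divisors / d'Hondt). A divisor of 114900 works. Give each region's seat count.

North=1; South=2; East=5; West=6; Central=6

With modified divisor 114900: modified quotas North 1.916, South 2.901, East 5.263, West 6.495, Central 6.202.
Rounding down: North 1, South 2, East 5, West 6, Central 6 (total 20).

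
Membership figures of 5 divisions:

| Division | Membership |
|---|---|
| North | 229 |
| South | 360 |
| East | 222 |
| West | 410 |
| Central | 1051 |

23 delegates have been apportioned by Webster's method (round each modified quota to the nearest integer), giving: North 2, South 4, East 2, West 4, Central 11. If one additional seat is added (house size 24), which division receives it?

North

Priority for the next seat is population ÷ (current seats + 0.5).
Priorities: North 91.600, South 80.000, East 88.800, West 91.111, Central 91.391.
Highest priority: North.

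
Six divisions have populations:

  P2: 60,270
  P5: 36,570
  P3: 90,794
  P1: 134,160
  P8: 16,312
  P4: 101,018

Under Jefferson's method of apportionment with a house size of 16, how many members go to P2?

2

Standard divisor 439124/16 ≈ 27445.25; standard quotas: P2 2.196, P5 1.332, P3 3.308, P1 4.888, P8 0.594, P4 3.681.
Rounding down gives 2, 1, 3, 4, 0, 3 = 13 seats, so the divisor must be adjusted.
With modified divisor 22500: modified quotas P2 2.679, P5 1.625, P3 4.035, P1 5.963, P8 0.725, P4 4.490.
Rounding down: P2 2, P5 1, P3 4, P1 5, P8 0, P4 4 (total 16).
P2 receives 2.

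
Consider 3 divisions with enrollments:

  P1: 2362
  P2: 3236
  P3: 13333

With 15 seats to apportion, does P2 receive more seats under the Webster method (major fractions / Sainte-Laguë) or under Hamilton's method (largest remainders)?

Webster

Webster: P1 2, P2 3, P3 10.
Hamilton: P1 2, P2 2, P3 11.
P2 gets 3 under Webster and 2 under Hamilton.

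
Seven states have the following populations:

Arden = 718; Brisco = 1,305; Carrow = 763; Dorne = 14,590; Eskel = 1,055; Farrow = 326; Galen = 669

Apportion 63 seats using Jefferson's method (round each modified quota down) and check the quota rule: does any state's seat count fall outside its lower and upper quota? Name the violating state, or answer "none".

Standard quotas: Arden 2.329, Brisco 4.232, Carrow 2.474, Dorne 47.316, Eskel 3.421, Farrow 1.057, Galen 2.170.
Jefferson allocation: Arden 2, Brisco 4, Carrow 2, Dorne 49, Eskel 3, Farrow 1, Galen 2.
Dorne has quota 47.316 (lower 47, upper 48) but receives 49 — outside the quota interval.

Dorne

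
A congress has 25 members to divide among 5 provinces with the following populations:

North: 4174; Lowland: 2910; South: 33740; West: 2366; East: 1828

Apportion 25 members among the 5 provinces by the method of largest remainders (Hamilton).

Standard divisor: 45018 ÷ 25 ≈ 1800.72.
Standard quotas: North 2.3180, Lowland 1.6160, South 18.7369, West 1.3139, East 1.0151.
Lower quotas: North 2, Lowland 1, South 18, West 1, East 1 (sum 23, leaving 2 seats).
Remainders in descending order: South 0.7369, Lowland 0.6160, North 0.3180, West 0.3139, East 0.0151.
Largest remainders: South, Lowland receive the extra seats.

North 2, Lowland 2, South 19, West 1, East 1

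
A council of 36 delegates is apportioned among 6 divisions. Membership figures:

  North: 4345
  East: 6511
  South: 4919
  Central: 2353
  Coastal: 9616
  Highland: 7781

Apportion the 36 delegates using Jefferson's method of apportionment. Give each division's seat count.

Standard divisor 35525/36 ≈ 986.806; standard quotas: North 4.403, East 6.598, South 4.985, Central 2.384, Coastal 9.745, Highland 7.885.
Rounding down gives 4, 6, 4, 2, 9, 7 = 32 seats, so the divisor must be adjusted.
With modified divisor 900: modified quotas North 4.828, East 7.234, South 5.466, Central 2.614, Coastal 10.684, Highland 8.646.
Rounding down: North 4, East 7, South 5, Central 2, Coastal 10, Highland 8 (total 36).

North 4, East 7, South 5, Central 2, Coastal 10, Highland 8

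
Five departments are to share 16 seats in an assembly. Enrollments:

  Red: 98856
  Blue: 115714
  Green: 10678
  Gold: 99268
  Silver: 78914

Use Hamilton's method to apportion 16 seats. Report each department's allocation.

Total 403430; standard divisor 403430/16 ≈ 25214.375.
Standard quotas: Red 3.9206, Blue 4.5892, Green 0.4235, Gold 3.9370, Silver 3.1297.
Lower quotas: Red 3, Blue 4, Green 0, Gold 3, Silver 3 (sum 13, leaving 3 seats).
Remainders in descending order: Gold 0.9370, Red 0.9206, Blue 0.5892, Green 0.4235, Silver 0.1297.
The surplus seats go to Gold, Red, Blue.

Red=4, Blue=5, Green=0, Gold=4, Silver=3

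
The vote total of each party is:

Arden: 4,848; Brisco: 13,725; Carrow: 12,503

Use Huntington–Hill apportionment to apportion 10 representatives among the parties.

Arden 2, Brisco 4, Carrow 4

With divisor 3249: modified quotas Arden 1.492, Brisco 4.224, Carrow 3.848.
Geometric-mean thresholds: Arden √(1·2)=1.414, Brisco √(4·5)=4.472, Carrow √(3·4)=3.464.
Each quota rounded against its threshold gives Arden 2, Brisco 4, Carrow 4 (total 10).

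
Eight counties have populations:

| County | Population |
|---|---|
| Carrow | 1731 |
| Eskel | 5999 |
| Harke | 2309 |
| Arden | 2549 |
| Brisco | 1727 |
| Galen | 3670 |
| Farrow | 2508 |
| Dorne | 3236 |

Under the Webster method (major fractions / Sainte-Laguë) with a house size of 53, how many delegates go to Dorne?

Standard divisor 23729/53 ≈ 447.717; standard quotas: Carrow 3.866, Eskel 13.399, Harke 5.157, Arden 5.693, Brisco 3.857, Galen 8.197, Farrow 5.602, Dorne 7.228.
Rounding to the nearest integer gives Carrow 4, Eskel 13, Harke 5, Arden 6, Brisco 4, Galen 8, Farrow 6, Dorne 7 — total 53, matching the house size, so no adjustment is needed.
Dorne receives 7.

7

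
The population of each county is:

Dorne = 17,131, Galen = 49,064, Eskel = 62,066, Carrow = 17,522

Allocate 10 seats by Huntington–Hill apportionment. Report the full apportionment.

Dorne=1, Galen=4, Eskel=4, Carrow=1

With divisor 14021: modified quotas Dorne 1.222, Galen 3.499, Eskel 4.427, Carrow 1.250.
Geometric-mean thresholds: Dorne √(1·2)=1.414, Galen √(3·4)=3.464, Eskel √(4·5)=4.472, Carrow √(1·2)=1.414.
Each quota rounded against its threshold gives Dorne 1, Galen 4, Eskel 4, Carrow 1 (total 10).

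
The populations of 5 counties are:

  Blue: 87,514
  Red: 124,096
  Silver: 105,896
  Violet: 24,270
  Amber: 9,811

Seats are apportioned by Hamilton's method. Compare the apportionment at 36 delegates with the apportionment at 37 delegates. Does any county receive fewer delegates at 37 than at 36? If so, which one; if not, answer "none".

none

At 36 seats: Blue 9, Red 13, Silver 11, Violet 2, Amber 1.
At 37 seats: Blue 9, Red 13, Silver 11, Violet 3, Amber 1.
No county's allocation decreased.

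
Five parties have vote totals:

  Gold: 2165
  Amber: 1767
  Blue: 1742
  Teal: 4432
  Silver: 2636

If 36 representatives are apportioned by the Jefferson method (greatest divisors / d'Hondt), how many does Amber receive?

5

Standard divisor 12742/36 ≈ 353.944; standard quotas: Gold 6.117, Amber 4.992, Blue 4.922, Teal 12.522, Silver 7.447.
Rounding down gives 6, 4, 4, 12, 7 = 33 seats, so the divisor must be adjusted.
With modified divisor 340: modified quotas Gold 6.368, Amber 5.197, Blue 5.124, Teal 13.035, Silver 7.753.
Rounding down: Gold 6, Amber 5, Blue 5, Teal 13, Silver 7 (total 36).
Amber receives 5.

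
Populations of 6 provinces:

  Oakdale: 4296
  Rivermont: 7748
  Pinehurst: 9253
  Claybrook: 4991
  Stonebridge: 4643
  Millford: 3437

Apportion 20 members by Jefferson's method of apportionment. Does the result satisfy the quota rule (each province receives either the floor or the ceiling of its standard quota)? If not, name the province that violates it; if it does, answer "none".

Standard quotas: Oakdale 2.500, Rivermont 4.509, Pinehurst 5.385, Claybrook 2.904, Stonebridge 2.702, Millford 2.000.
Jefferson allocation: Oakdale 2, Rivermont 5, Pinehurst 5, Claybrook 3, Stonebridge 3, Millford 2.
Every allocation lies between the lower and upper quota.

none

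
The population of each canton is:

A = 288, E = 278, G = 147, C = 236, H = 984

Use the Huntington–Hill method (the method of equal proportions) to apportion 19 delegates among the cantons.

A 3; E 3; G 2; C 2; H 9

With divisor 103.8: modified quotas A 2.775, E 2.678, G 1.416, C 2.274, H 9.480.
Geometric-mean thresholds: A √(2·3)=2.449, E √(2·3)=2.449, G √(1·2)=1.414, C √(2·3)=2.449, H √(9·10)=9.487.
Each quota rounded against its threshold gives A 3, E 3, G 2, C 2, H 9 (total 19).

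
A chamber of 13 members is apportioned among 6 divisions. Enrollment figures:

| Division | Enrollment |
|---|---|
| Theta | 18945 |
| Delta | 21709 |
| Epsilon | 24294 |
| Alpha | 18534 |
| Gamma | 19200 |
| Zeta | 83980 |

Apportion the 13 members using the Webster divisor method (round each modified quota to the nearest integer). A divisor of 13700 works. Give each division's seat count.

With modified divisor 13700: modified quotas Theta 1.383, Delta 1.585, Epsilon 1.773, Alpha 1.353, Gamma 1.401, Zeta 6.130.
Rounding to the nearest integer: Theta 1, Delta 2, Epsilon 2, Alpha 1, Gamma 1, Zeta 6 (total 13).

Theta=1, Delta=2, Epsilon=2, Alpha=1, Gamma=1, Zeta=6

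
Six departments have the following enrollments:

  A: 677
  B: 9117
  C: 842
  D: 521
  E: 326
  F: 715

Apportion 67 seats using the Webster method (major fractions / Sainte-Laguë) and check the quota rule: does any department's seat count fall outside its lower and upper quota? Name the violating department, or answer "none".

B

Standard quotas: A 3.719, B 50.077, C 4.625, D 2.862, E 1.791, F 3.927.
Webster allocation: A 4, B 49, C 5, D 3, E 2, F 4.
B has quota 50.077 (lower 50, upper 51) but receives 49 — outside the quota interval.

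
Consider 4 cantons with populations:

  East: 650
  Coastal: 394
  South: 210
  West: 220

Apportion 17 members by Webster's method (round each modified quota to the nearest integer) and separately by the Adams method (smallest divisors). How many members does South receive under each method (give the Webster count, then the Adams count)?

Webster: East 7, Coastal 5, South 2, West 3.
Adams: East 7, Coastal 4, South 3, West 3.
South gets 2 under Webster and 3 under Adams.

2 and 3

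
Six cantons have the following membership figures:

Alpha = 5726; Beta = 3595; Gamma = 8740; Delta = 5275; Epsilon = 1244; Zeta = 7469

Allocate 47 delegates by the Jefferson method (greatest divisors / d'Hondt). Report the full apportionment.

Standard divisor 32049/47 ≈ 681.894; standard quotas: Alpha 8.397, Beta 5.272, Gamma 12.817, Delta 7.736, Epsilon 1.824, Zeta 10.953.
Rounding down gives 8, 5, 12, 7, 1, 10 = 43 seats, so the divisor must be adjusted.
With modified divisor 630: modified quotas Alpha 9.089, Beta 5.706, Gamma 13.873, Delta 8.373, Epsilon 1.975, Zeta 11.856.
Rounding down: Alpha 9, Beta 5, Gamma 13, Delta 8, Epsilon 1, Zeta 11 (total 47).

Alpha 9, Beta 5, Gamma 13, Delta 8, Epsilon 1, Zeta 11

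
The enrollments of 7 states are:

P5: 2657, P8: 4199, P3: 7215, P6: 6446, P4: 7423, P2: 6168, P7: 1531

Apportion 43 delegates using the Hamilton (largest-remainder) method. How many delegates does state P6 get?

8

The standard divisor is 35639/43 ≈ 828.814.
Standard quotas: P5 3.2058, P8 5.0663, P3 8.7052, P6 7.7774, P4 8.9562, P2 7.4420, P7 1.8472.
Lower quotas: P5 3, P8 5, P3 8, P6 7, P4 8, P2 7, P7 1 (sum 39, leaving 4 seats).
Remainders in descending order: P4 0.9562, P7 0.8472, P6 0.7774, P3 0.7052, P2 0.4420, P5 0.2058, P8 0.0663.
Largest remainders: P4, P7, P6, P3 receive the extra seats.
P6 receives 8.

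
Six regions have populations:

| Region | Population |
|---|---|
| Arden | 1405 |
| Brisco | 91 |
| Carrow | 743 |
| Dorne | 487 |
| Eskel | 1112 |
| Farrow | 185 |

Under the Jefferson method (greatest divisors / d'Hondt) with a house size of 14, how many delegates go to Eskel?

4

Standard divisor 4023/14 ≈ 287.357; standard quotas: Arden 4.889, Brisco 0.317, Carrow 2.586, Dorne 1.695, Eskel 3.870, Farrow 0.644.
Rounding down gives 4, 0, 2, 1, 3, 0 = 10 seats, so the divisor must be adjusted.
With modified divisor 240: modified quotas Arden 5.854, Brisco 0.379, Carrow 3.096, Dorne 2.029, Eskel 4.633, Farrow 0.771.
Rounding down: Arden 5, Brisco 0, Carrow 3, Dorne 2, Eskel 4, Farrow 0 (total 14).
Eskel receives 4.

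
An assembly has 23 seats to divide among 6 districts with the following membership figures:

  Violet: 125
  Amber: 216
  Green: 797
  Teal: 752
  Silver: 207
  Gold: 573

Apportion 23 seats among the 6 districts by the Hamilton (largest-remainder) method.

Total 2670; standard divisor 2670/23 ≈ 116.087.
Standard quotas: Violet 1.077, Amber 1.861, Green 6.866, Teal 6.478, Silver 1.783, Gold 4.936.
Lower quotas: Violet 1, Amber 1, Green 6, Teal 6, Silver 1, Gold 4 (sum 19, leaving 4 seats).
Remainders in descending order: Gold 0.936, Green 0.866, Amber 0.861, Silver 0.783, Teal 0.478, Violet 0.077.
The surplus seats go to Gold, Green, Amber, Silver.

Violet: 1; Amber: 2; Green: 7; Teal: 6; Silver: 2; Gold: 5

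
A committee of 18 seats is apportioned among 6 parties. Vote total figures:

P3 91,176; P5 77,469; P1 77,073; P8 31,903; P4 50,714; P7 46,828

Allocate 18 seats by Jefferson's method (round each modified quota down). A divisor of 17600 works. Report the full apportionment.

P3 5, P5 4, P1 4, P8 1, P4 2, P7 2

With modified divisor 17600: modified quotas P3 5.180, P5 4.402, P1 4.379, P8 1.813, P4 2.881, P7 2.661.
Rounding down: P3 5, P5 4, P1 4, P8 1, P4 2, P7 2 (total 18).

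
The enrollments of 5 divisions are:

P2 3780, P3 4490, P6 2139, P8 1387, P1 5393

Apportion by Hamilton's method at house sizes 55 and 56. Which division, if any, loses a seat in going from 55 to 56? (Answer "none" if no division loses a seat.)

At 55 seats: P2 12, P3 14, P6 7, P8 5, P1 17.
At 56 seats: P2 12, P3 15, P6 7, P8 4, P1 18.
P8 drops from 5 to 4.

P8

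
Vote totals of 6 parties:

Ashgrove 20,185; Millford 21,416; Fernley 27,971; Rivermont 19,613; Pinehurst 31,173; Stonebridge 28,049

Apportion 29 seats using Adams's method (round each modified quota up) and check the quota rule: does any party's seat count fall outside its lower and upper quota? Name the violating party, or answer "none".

none

Standard quotas: Ashgrove 3.944, Millford 4.185, Fernley 5.466, Rivermont 3.833, Pinehurst 6.091, Stonebridge 5.481.
Adams allocation: Ashgrove 4, Millford 4, Fernley 5, Rivermont 4, Pinehurst 6, Stonebridge 6.
Every allocation lies between the lower and upper quota.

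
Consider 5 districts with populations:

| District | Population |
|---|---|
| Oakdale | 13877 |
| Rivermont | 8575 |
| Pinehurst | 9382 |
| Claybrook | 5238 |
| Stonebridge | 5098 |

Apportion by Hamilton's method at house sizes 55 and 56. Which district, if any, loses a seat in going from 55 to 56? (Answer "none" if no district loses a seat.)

none

At 55 seats: Oakdale 18, Rivermont 11, Pinehurst 12, Claybrook 7, Stonebridge 7.
At 56 seats: Oakdale 18, Rivermont 11, Pinehurst 13, Claybrook 7, Stonebridge 7.
No district's allocation decreased.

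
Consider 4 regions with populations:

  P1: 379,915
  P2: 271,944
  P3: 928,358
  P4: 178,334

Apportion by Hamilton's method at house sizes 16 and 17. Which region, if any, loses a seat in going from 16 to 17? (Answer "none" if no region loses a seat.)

At 16 seats: P1 3, P2 3, P3 8, P4 2.
At 17 seats: P1 4, P2 2, P3 9, P4 2.
P2 drops from 3 to 2.

P2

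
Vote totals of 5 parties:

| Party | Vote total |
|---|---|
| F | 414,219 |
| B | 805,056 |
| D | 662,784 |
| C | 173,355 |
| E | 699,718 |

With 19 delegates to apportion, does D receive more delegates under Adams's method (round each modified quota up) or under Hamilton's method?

Adams: F 3, B 5, D 4, C 2, E 5.
Hamilton: F 3, B 5, D 5, C 1, E 5.
D gets 4 under Adams and 5 under Hamilton.

Hamilton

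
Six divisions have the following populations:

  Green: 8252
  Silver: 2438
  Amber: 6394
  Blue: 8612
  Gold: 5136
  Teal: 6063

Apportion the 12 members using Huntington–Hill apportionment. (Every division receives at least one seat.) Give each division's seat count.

With divisor 3442: modified quotas Green 2.397, Silver 0.708, Amber 1.858, Blue 2.502, Gold 1.492, Teal 1.761.
Geometric-mean thresholds: Green √(2·3)=2.449, Silver (min 1), Amber √(1·2)=1.414, Blue √(2·3)=2.449, Gold √(1·2)=1.414, Teal √(1·2)=1.414.
Each quota rounded against its threshold gives Green 2, Silver 1, Amber 2, Blue 3, Gold 2, Teal 2 (total 12).

Green=2; Silver=1; Amber=2; Blue=3; Gold=2; Teal=2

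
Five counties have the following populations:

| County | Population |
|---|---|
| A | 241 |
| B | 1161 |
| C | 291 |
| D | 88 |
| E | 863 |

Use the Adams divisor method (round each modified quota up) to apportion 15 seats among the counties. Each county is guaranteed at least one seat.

A 2; B 6; C 2; D 1; E 4

Standard divisor 2644/15 ≈ 176.267; standard quotas: A 1.367, B 6.587, C 1.651, D 0.499, E 4.896.
Rounding up gives 2, 7, 2, 1, 5 = 17 seats, so the divisor must be adjusted.
With modified divisor 220: modified quotas A 1.095, B 5.277, C 1.323, D 0.400, E 3.923.
Rounding up: A 2, B 6, C 2, D 1, E 4 (total 15).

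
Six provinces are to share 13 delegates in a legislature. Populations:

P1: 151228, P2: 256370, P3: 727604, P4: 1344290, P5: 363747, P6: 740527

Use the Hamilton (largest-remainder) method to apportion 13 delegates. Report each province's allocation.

The standard divisor is 3583766/13 ≈ 275674.308.
Standard quotas: P1 0.5486, P2 0.9300, P3 2.6394, P4 4.8764, P5 1.3195, P6 2.6862.
Lower quotas: P1 0, P2 0, P3 2, P4 4, P5 1, P6 2 (sum 9, leaving 4 seats).
Remainders in descending order: P2 0.9300, P4 0.8764, P6 0.6862, P3 0.6394, P1 0.5486, P5 0.3195.
The surplus seats go to P2, P4, P6, P3.

P1 0, P2 1, P3 3, P4 5, P5 1, P6 3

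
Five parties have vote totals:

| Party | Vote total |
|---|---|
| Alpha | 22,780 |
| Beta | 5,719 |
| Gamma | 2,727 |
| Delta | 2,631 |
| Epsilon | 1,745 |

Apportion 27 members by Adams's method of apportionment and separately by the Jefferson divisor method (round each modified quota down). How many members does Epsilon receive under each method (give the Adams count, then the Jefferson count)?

Adams: Alpha 16, Beta 5, Gamma 2, Delta 2, Epsilon 2.
Jefferson: Alpha 18, Beta 4, Gamma 2, Delta 2, Epsilon 1.
Epsilon gets 2 under Adams and 1 under Jefferson.

2 and 1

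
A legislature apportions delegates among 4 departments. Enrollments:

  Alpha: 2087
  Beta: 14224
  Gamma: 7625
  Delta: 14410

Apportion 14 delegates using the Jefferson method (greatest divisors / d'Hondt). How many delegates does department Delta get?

Standard divisor 38346/14 ≈ 2739; standard quotas: Alpha 0.762, Beta 5.193, Gamma 2.784, Delta 5.261.
Rounding down gives 0, 5, 2, 5 = 12 seats, so the divisor must be adjusted.
With modified divisor 2390: modified quotas Alpha 0.873, Beta 5.951, Gamma 3.190, Delta 6.029.
Rounding down: Alpha 0, Beta 5, Gamma 3, Delta 6 (total 14).
Delta receives 6.

6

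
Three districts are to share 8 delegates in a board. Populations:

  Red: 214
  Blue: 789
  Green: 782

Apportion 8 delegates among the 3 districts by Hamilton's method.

Red 1, Blue 4, Green 3

Total 1785; standard divisor 1785/8 ≈ 223.125.
Standard quotas: Red 0.959, Blue 3.536, Green 3.505.
Lower quotas: Red 0, Blue 3, Green 3 (sum 6, leaving 2 seats).
Remainders in descending order: Red 0.959, Blue 0.536, Green 0.505.
Largest remainders: Red, Blue receive the extra seats.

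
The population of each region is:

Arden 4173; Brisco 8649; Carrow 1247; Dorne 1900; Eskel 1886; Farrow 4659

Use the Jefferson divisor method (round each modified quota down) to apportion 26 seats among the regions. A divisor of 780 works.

Arden 5, Brisco 11, Carrow 1, Dorne 2, Eskel 2, Farrow 5

With modified divisor 780: modified quotas Arden 5.350, Brisco 11.088, Carrow 1.599, Dorne 2.436, Eskel 2.418, Farrow 5.973.
Rounding down: Arden 5, Brisco 11, Carrow 1, Dorne 2, Eskel 2, Farrow 5 (total 26).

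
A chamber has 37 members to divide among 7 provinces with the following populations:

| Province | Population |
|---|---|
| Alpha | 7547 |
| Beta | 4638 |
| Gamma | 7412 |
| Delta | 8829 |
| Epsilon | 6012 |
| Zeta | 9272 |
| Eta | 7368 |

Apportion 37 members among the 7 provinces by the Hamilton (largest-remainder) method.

Standard divisor: 51078 ÷ 37 ≈ 1380.486.
Standard quotas: Alpha 5.4669, Beta 3.3597, Gamma 5.3691, Delta 6.3956, Epsilon 4.3550, Zeta 6.7165, Eta 5.3372.
Lower quotas: Alpha 5, Beta 3, Gamma 5, Delta 6, Epsilon 4, Zeta 6, Eta 5 (sum 34, leaving 3 seats).
Remainders in descending order: Zeta 0.7165, Alpha 0.4669, Delta 0.3956, Gamma 0.3691, Beta 0.3597, Epsilon 0.3550, Eta 0.3372.
The surplus seats go to Zeta, Alpha, Delta.

Alpha=6, Beta=3, Gamma=5, Delta=7, Epsilon=4, Zeta=7, Eta=5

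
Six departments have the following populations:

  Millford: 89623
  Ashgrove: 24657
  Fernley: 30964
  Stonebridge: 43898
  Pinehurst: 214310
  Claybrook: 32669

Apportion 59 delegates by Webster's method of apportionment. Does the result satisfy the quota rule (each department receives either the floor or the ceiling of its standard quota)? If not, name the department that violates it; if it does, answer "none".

Pinehurst

Standard quotas: Millford 12.125, Ashgrove 3.336, Fernley 4.189, Stonebridge 5.939, Pinehurst 28.993, Claybrook 4.420.
Webster allocation: Millford 12, Ashgrove 3, Fernley 4, Stonebridge 6, Pinehurst 30, Claybrook 4.
Pinehurst has quota 28.993 (lower 28, upper 29) but receives 30 — outside the quota interval.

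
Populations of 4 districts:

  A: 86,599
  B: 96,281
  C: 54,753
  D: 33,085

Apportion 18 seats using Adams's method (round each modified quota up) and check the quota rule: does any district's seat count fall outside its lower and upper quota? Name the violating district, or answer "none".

none

Standard quotas: A 5.758, B 6.402, C 3.641, D 2.200.
Adams allocation: A 6, B 6, C 4, D 2.
Every allocation lies between the lower and upper quota.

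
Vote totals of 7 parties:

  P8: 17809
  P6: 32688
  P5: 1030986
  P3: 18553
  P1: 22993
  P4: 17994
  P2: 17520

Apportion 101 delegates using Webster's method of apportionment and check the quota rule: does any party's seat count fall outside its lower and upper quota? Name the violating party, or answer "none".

Standard quotas: P8 1.553, P6 2.850, P5 89.880, P3 1.617, P1 2.004, P4 1.569, P2 1.527.
Webster allocation: P8 2, P6 3, P5 88, P3 2, P1 2, P4 2, P2 2.
P5 has quota 89.880 (lower 89, upper 90) but receives 88 — outside the quota interval.

P5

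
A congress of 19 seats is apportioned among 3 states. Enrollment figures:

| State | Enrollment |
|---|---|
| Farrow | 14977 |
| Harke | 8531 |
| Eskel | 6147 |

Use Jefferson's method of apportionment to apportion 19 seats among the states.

Standard divisor 29655/19 ≈ 1560.789; standard quotas: Farrow 9.596, Harke 5.466, Eskel 3.938.
Rounding down gives 9, 5, 3 = 17 seats, so the divisor must be adjusted.
With modified divisor 1460: modified quotas Farrow 10.258, Harke 5.843, Eskel 4.210.
Rounding down: Farrow 10, Harke 5, Eskel 4 (total 19).

Farrow=10, Harke=5, Eskel=4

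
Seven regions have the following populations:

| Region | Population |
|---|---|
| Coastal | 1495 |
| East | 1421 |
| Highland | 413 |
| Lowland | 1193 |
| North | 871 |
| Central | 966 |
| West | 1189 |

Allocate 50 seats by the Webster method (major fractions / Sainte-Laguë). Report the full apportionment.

Coastal=10, East=9, Highland=3, Lowland=8, North=6, Central=6, West=8

Standard divisor 7548/50 ≈ 150.96; standard quotas: Coastal 9.903, East 9.413, Highland 2.736, Lowland 7.903, North 5.770, Central 6.399, West 7.876.
Rounding to the nearest integer gives Coastal 10, East 9, Highland 3, Lowland 8, North 6, Central 6, West 8 — total 50, matching the house size, so no adjustment is needed.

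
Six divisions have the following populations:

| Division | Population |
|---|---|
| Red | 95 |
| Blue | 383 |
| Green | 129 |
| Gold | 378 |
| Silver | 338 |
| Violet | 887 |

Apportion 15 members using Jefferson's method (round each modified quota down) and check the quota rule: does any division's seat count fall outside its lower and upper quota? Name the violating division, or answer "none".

Standard quotas: Red 0.645, Blue 2.600, Green 0.876, Gold 2.566, Silver 2.294, Violet 6.020.
Jefferson allocation: Red 0, Blue 3, Green 1, Gold 2, Silver 2, Violet 7.
Every allocation lies between the lower and upper quota.

none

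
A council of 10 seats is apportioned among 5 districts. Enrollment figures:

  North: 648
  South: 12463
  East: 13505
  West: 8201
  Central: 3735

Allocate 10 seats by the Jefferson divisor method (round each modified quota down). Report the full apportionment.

Standard divisor 38552/10 ≈ 3855.2; standard quotas: North 0.168, South 3.233, East 3.503, West 2.127, Central 0.969.
Rounding down gives 0, 3, 3, 2, 0 = 8 seats, so the divisor must be adjusted.
With modified divisor 3200: modified quotas North 0.203, South 3.895, East 4.220, West 2.563, Central 1.167.
Rounding down: North 0, South 3, East 4, West 2, Central 1 (total 10).

North: 0, South: 3, East: 4, West: 2, Central: 1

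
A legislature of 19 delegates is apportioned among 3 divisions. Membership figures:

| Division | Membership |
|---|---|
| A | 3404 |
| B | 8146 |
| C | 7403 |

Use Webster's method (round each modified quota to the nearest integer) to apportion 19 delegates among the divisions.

A 3, B 8, C 8

Standard divisor 18953/19 ≈ 997.526; standard quotas: A 3.412, B 8.166, C 7.421.
Rounding to the nearest integer gives 3, 8, 7 = 18 seats, so the divisor must be adjusted.
With modified divisor 980: modified quotas A 3.473, B 8.312, C 7.554.
Rounding to the nearest integer: A 3, B 8, C 8 (total 19).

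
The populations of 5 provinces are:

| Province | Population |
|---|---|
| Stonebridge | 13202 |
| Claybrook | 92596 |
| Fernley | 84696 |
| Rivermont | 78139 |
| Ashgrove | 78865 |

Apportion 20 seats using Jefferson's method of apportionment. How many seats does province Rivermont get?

5

Standard divisor 347498/20 ≈ 17374.9; standard quotas: Stonebridge 0.760, Claybrook 5.329, Fernley 4.875, Rivermont 4.497, Ashgrove 4.539.
Rounding down gives 0, 5, 4, 4, 4 = 17 seats, so the divisor must be adjusted.
With modified divisor 15500: modified quotas Stonebridge 0.852, Claybrook 5.974, Fernley 5.464, Rivermont 5.041, Ashgrove 5.088.
Rounding down: Stonebridge 0, Claybrook 5, Fernley 5, Rivermont 5, Ashgrove 5 (total 20).
Rivermont receives 5.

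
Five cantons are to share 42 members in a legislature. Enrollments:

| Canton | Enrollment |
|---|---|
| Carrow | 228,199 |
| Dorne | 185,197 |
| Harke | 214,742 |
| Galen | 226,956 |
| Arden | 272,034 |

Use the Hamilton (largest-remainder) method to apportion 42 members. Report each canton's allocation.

Carrow: 9; Dorne: 7; Harke: 8; Galen: 8; Arden: 10

Total 1127128; standard divisor 1127128/42 ≈ 26836.381.
Standard quotas: Carrow 8.5033, Dorne 6.9010, Harke 8.0019, Galen 8.4570, Arden 10.1368.
Lower quotas: Carrow 8, Dorne 6, Harke 8, Galen 8, Arden 10 (sum 40, leaving 2 seats).
Remainders in descending order: Dorne 0.9010, Carrow 0.5033, Galen 0.4570, Arden 0.1368, Harke 0.0019.
The surplus seats go to Dorne, Carrow.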